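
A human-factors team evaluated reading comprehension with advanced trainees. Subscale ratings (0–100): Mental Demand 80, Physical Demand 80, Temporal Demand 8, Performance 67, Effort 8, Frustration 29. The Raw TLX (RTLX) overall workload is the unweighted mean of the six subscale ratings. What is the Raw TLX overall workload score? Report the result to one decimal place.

Sum of ratings = 80 + 80 + 8 + 67 + 8 + 29 = 272.
RTLX = 272 / 6 = 45.3333 ≈ 45.3.

45.3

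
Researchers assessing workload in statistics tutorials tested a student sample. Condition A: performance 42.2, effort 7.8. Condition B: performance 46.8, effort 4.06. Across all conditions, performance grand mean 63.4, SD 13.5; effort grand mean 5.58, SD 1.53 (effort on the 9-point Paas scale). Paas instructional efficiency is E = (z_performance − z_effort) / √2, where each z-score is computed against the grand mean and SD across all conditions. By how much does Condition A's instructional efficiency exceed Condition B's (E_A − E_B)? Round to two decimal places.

Condition A: z_P = (42.2 − 63.4)/13.5 = -1.5704; z_E = (7.8 − 5.58)/1.53 = 1.4510; E_A = (-1.5704 − 1.4510)/√2 = -2.1365.
Condition B: z_P = (46.8 − 63.4)/13.5 = -1.2296; z_E = (4.06 − 5.58)/1.53 = -0.9935; E_B = (-1.2296 − (-0.9935))/√2 = -0.1669.
E_A − E_B = -2.1365 − (-0.1669) = -1.9696 ≈ -1.97.

-1.97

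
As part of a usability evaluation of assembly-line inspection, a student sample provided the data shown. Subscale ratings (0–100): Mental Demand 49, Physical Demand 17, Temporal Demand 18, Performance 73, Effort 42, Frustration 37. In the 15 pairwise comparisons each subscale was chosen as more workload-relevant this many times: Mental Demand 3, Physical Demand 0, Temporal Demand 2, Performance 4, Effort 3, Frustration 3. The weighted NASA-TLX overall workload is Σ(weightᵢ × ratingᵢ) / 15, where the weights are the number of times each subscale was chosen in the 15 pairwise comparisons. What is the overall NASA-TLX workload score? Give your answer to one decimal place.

The tallies are the weights (they sum to 15).
Weighted sum = 3·49 + 0·17 + 2·18 + 4·73 + 3·42 + 3·37
            = 147 + 0 + 36 + 292 + 126 + 111 = 712.
Overall workload = 712 / 15 = 47.4667 ≈ 47.5.

47.5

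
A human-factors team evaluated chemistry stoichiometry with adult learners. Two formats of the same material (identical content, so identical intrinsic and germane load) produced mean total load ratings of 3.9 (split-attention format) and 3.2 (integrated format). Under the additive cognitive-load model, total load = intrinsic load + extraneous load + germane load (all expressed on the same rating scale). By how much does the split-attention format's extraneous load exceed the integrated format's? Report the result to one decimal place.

0.7

Intrinsic and germane load are equal across formats, so the difference in total load equals the difference in extraneous load.
Extraneous-load difference = 3.9 − 3.2 = 0.7.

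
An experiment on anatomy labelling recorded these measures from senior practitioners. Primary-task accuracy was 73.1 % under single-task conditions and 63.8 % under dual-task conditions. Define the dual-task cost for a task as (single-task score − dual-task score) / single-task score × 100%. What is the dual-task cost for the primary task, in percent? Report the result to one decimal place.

Cost = (73.1 − 63.8) / 73.1 × 100%
     = 9.3000 / 73.1 × 100% = 12.7223%.
≈ 12.7%.

12.7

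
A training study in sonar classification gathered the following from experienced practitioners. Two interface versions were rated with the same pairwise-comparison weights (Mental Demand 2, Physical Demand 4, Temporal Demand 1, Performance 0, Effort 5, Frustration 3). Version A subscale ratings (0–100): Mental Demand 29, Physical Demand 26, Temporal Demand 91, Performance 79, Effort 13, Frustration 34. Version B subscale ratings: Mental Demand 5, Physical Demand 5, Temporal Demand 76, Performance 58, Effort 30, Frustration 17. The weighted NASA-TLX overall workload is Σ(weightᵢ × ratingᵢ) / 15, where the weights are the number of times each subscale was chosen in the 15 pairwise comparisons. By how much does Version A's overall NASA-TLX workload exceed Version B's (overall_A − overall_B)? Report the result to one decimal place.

Version A weighted sum = 2·29 + 4·26 + 1·91 + 0·79 + 5·13 + 3·34 = 58 + 104 + 91 + 0 + 65 + 102 = 420; overall_A = 420/15 = 28.0000.
Version B weighted sum = 2·5 + 4·5 + 1·76 + 0·58 + 5·30 + 3·17 = 10 + 20 + 76 + 0 + 150 + 51 = 307; overall_B = 307/15 = 20.4667.
Difference = 28.0000 − 20.4667 = 7.5333 ≈ 7.5.

7.5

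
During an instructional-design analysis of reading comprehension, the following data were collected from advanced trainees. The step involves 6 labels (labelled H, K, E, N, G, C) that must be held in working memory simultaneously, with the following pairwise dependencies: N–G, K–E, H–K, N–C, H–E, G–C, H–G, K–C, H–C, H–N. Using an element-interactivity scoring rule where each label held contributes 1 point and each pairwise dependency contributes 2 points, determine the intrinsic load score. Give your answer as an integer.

Count of labels held simultaneously: 6.
Count of pairwise dependencies listed: 10.
Element contribution: 6 × 1 = 6.
Interaction contribution: 10 × 2 = 20.
Intrinsic load = 6 + 20 = 26.

26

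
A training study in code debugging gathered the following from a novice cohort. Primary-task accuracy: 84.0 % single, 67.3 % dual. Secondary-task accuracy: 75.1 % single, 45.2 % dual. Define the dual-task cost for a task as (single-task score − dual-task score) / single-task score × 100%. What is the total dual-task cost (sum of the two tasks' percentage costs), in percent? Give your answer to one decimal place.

59.7

Primary cost = (84.0 − 67.3) / 84.0 × 100% = 19.8810%.
Secondary cost = (75.1 − 45.2) / 75.1 × 100% = 39.8136%.
Total = 19.8810% + 39.8136% = 59.6946% ≈ 59.7%.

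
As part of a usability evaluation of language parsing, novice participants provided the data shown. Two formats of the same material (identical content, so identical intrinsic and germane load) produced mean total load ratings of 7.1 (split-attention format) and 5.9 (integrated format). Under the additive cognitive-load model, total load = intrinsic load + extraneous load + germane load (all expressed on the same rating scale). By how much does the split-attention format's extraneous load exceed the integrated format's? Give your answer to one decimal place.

1.2

Intrinsic and germane load are equal across formats, so the difference in total load equals the difference in extraneous load.
Extraneous-load difference = 7.1 − 5.9 = 1.2.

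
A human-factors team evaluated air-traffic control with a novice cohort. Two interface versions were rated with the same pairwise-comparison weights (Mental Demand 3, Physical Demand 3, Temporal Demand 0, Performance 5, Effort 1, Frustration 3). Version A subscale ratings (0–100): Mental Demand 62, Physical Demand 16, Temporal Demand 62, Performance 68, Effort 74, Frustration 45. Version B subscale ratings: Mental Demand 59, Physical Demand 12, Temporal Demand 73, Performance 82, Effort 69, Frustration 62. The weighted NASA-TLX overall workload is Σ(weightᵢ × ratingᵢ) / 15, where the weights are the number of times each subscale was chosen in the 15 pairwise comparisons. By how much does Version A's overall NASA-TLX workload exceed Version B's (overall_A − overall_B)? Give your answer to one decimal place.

Version A weighted sum = 3·62 + 3·16 + 0·62 + 5·68 + 1·74 + 3·45 = 186 + 48 + 0 + 340 + 74 + 135 = 783; overall_A = 783/15 = 52.2000.
Version B weighted sum = 3·59 + 3·12 + 0·73 + 5·82 + 1·69 + 3·62 = 177 + 36 + 0 + 410 + 69 + 186 = 878; overall_B = 878/15 = 58.5333.
Difference = 52.2000 − 58.5333 = -6.3333 ≈ -6.3.

-6.3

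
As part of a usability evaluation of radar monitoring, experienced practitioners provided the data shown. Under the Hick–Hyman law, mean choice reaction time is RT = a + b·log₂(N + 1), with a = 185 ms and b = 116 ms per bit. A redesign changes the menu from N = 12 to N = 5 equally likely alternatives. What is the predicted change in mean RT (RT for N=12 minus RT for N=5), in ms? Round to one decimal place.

RT(12) = 185 + 116·log₂(13) = 185 + 116·3.7004 = 614.2464 ms.
RT(5) = 185 + 116·log₂(6) = 185 + 116·2.5850 = 484.8600 ms.
Difference = 614.2464 − 484.8600 = 129.3864 ≈ 129.4 ms.

129.4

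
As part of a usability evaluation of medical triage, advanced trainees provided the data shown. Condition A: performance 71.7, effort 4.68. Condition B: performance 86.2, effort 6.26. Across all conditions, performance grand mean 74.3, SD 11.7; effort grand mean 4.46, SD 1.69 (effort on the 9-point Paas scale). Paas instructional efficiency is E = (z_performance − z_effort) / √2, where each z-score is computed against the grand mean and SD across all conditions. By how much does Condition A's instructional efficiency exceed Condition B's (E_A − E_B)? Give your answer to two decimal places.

-0.22

Condition A: z_P = (71.7 − 74.3)/11.7 = -0.2222; z_E = (4.68 − 4.46)/1.69 = 0.1302; E_A = (-0.2222 − 0.1302)/√2 = -0.2492.
Condition B: z_P = (86.2 − 74.3)/11.7 = 1.0171; z_E = (6.26 − 4.46)/1.69 = 1.0651; E_B = (1.0171 − 1.0651)/√2 = -0.0339.
E_A − E_B = -0.2492 − (-0.0339) = -0.2153 ≈ -0.22.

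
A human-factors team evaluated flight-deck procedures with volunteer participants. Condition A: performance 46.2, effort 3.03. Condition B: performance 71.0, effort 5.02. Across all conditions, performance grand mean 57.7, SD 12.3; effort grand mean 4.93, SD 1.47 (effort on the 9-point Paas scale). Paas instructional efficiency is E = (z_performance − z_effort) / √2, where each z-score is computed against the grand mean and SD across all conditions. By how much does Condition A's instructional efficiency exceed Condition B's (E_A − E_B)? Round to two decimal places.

Condition A: z_P = (46.2 − 57.7)/12.3 = -0.9350; z_E = (3.03 − 4.93)/1.47 = -1.2925; E_A = (-0.9350 − (-1.2925))/√2 = 0.2528.
Condition B: z_P = (71.0 − 57.7)/12.3 = 1.0813; z_E = (5.02 − 4.93)/1.47 = 0.0612; E_B = (1.0813 − 0.0612)/√2 = 0.7213.
E_A − E_B = 0.2528 − 0.7213 = -0.4685 ≈ -0.47.

-0.47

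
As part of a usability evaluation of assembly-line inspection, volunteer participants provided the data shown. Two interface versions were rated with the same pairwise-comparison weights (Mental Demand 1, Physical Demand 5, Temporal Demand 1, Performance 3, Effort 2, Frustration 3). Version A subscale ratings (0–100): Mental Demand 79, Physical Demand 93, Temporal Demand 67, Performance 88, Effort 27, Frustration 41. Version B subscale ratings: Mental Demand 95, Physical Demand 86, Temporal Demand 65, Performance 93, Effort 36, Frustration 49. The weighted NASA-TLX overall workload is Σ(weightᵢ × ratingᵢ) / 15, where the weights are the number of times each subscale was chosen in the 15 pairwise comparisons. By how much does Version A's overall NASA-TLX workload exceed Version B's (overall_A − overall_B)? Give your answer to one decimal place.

Version A weighted sum = 1·79 + 5·93 + 1·67 + 3·88 + 2·27 + 3·41 = 79 + 465 + 67 + 264 + 54 + 123 = 1052; overall_A = 1052/15 = 70.1333.
Version B weighted sum = 1·95 + 5·86 + 1·65 + 3·93 + 2·36 + 3·49 = 95 + 430 + 65 + 279 + 72 + 147 = 1088; overall_B = 1088/15 = 72.5333.
Difference = 70.1333 − 72.5333 = -2.4000 ≈ -2.4.

-2.4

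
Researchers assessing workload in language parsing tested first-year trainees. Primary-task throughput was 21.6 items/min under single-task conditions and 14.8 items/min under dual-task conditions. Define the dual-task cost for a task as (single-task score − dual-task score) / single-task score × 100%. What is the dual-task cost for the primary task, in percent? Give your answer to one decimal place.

Cost = (21.6 − 14.8) / 21.6 × 100%
     = 6.8000 / 21.6 × 100% = 31.4815%.
≈ 31.5%.

31.5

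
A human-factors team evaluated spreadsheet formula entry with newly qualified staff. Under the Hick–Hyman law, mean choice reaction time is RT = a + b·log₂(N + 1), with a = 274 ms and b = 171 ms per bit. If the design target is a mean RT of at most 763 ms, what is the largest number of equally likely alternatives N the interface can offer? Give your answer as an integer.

6

Set 274 + 171·log₂(N + 1) ≤ 763.
log₂(N + 1) ≤ (763 − 274) / 171 = 2.8596.
N + 1 ≤ 2^2.8596 = 7.2581.
N ≤ 6.2581, so the largest integer N is 6.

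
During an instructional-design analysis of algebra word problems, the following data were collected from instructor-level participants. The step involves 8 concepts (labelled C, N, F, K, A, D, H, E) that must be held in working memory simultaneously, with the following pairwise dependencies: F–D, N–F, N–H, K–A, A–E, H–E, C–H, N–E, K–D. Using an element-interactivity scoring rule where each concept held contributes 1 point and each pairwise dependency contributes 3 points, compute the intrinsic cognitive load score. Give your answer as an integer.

Count of concepts held simultaneously: 8.
Count of pairwise dependencies listed: 9.
Element contribution: 8 × 1 = 8.
Interaction contribution: 9 × 3 = 27.
Intrinsic load = 8 + 27 = 35.

35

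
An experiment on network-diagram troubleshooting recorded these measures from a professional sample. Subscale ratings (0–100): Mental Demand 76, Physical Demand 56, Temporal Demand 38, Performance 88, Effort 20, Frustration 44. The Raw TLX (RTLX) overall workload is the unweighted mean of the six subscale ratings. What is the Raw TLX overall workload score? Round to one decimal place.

53.7

Sum of ratings = 76 + 56 + 38 + 88 + 20 + 44 = 322.
RTLX = 322 / 6 = 53.6667 ≈ 53.7.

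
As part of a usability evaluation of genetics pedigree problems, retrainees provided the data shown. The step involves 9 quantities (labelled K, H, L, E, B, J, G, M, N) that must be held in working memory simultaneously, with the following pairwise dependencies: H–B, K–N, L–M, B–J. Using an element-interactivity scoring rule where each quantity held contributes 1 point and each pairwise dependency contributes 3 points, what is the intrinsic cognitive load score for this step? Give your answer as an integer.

Count of quantities held simultaneously: 9.
Count of pairwise dependencies listed: 4.
Element contribution: 9 × 1 = 9.
Interaction contribution: 4 × 3 = 12.
Intrinsic load = 9 + 12 = 21.

21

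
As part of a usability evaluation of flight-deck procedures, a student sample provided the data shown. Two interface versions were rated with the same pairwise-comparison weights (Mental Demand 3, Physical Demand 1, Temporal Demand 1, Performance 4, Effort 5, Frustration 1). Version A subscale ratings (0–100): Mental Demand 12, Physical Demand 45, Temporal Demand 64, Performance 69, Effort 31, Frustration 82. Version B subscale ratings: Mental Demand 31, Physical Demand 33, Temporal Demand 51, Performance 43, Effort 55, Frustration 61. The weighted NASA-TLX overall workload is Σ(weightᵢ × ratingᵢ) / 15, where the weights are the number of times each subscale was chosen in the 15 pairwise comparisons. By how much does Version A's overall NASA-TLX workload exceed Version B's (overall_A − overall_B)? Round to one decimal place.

-1.8

Version A weighted sum = 3·12 + 1·45 + 1·64 + 4·69 + 5·31 + 1·82 = 36 + 45 + 64 + 276 + 155 + 82 = 658; overall_A = 658/15 = 43.8667.
Version B weighted sum = 3·31 + 1·33 + 1·51 + 4·43 + 5·55 + 1·61 = 93 + 33 + 51 + 172 + 275 + 61 = 685; overall_B = 685/15 = 45.6667.
Difference = 43.8667 − 45.6667 = -1.8000 ≈ -1.8.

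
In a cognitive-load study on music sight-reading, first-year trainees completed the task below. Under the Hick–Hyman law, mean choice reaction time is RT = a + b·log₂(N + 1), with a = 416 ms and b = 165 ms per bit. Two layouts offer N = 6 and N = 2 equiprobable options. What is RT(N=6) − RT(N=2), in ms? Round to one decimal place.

RT(6) = 416 + 165·log₂(7) = 416 + 165·2.8074 = 879.2210 ms.
RT(2) = 416 + 165·log₂(3) = 416 + 165·1.5850 = 677.5250 ms.
Difference = 879.2210 − 677.5250 = 201.6960 ≈ 201.7 ms.

201.7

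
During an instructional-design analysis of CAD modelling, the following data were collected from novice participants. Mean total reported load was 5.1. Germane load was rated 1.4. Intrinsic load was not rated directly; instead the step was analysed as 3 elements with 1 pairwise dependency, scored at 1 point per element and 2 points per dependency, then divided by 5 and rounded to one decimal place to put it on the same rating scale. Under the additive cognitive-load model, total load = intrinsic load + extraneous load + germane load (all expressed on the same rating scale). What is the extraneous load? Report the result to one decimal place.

2.7

Intrinsic (element-interactivity): (3 × 1 + 1 × 2) / 5 = 5 / 5 = 1.0000 → 1.0.
extraneous load = total − intrinsic − germane
             = 5.1 − 1.0 − 1.4 = 2.7.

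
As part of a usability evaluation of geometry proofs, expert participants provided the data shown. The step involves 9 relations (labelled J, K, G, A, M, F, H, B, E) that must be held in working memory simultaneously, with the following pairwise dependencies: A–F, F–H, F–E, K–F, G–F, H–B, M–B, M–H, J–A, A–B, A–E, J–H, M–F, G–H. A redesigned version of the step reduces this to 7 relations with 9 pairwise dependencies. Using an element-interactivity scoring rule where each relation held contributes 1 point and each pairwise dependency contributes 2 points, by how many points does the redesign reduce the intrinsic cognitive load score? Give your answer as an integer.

12

Original: 9 × 1 + 14 × 2 = 9 + 28 = 37.
Redesigned: 7 × 1 + 9 × 2 = 7 + 18 = 25.
Reduction = 37 − 25 = 12.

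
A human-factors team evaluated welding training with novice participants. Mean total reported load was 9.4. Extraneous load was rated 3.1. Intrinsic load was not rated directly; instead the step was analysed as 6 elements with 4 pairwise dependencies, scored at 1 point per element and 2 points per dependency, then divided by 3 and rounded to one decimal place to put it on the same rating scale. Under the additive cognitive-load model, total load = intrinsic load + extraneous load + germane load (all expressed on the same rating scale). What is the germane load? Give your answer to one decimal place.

1.6

Intrinsic (element-interactivity): (6 × 1 + 4 × 2) / 3 = 14 / 3 = 4.6667 → 4.7.
germane load = total − intrinsic − extraneous
             = 9.4 − 4.7 − 3.1 = 1.6.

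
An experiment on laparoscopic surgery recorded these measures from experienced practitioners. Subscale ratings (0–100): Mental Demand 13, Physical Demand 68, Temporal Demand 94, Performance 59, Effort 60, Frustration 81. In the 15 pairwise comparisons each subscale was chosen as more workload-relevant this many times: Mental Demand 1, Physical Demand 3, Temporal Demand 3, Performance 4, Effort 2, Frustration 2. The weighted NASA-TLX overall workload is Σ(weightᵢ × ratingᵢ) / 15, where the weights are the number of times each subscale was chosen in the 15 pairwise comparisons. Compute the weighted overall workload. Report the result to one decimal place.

The tallies are the weights (they sum to 15).
Weighted sum = 1·13 + 3·68 + 3·94 + 4·59 + 2·60 + 2·81
            = 13 + 204 + 282 + 236 + 120 + 162 = 1017.
Overall workload = 1017 / 15 = 67.8000 ≈ 67.8.

67.8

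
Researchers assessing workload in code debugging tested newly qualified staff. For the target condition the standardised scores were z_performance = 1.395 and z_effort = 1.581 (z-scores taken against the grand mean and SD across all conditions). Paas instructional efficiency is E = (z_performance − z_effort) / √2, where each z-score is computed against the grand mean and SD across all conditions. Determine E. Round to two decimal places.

z_P − z_E = 1.395 − 1.581 = -0.1860.
E = -0.1860 / √2 = -0.1860 / 1.41421 = -0.1315 ≈ -0.13.

-0.13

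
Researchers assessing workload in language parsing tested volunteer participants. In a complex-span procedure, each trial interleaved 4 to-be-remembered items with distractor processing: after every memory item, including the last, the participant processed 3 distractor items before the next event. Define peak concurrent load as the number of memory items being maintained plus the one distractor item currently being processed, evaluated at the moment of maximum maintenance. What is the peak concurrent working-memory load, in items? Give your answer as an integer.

5

Maintenance is greatest during the distractor(s) after memory item 4: all 4 memory items are being held.
One distractor item is concurrently being processed.
Peak concurrent load = 4 + 1 = 5 items.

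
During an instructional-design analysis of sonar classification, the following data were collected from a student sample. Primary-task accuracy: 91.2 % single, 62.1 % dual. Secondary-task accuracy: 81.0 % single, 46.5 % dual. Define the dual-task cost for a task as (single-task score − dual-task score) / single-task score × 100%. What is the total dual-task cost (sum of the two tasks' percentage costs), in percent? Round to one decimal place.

74.5

Primary cost = (91.2 − 62.1) / 91.2 × 100% = 31.9079%.
Secondary cost = (81.0 − 46.5) / 81.0 × 100% = 42.5926%.
Total = 31.9079% + 42.5926% = 74.5005% ≈ 74.5%.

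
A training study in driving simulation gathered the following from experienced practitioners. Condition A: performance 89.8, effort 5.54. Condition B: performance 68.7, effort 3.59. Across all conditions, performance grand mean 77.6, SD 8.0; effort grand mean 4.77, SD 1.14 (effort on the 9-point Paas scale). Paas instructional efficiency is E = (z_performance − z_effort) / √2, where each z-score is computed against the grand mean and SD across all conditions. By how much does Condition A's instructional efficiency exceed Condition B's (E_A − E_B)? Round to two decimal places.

Condition A: z_P = (89.8 − 77.6)/8.0 = 1.5250; z_E = (5.54 − 4.77)/1.14 = 0.6754; E_A = (1.5250 − 0.6754)/√2 = 0.6008.
Condition B: z_P = (68.7 − 77.6)/8.0 = -1.1125; z_E = (3.59 − 4.77)/1.14 = -1.0351; E_B = (-1.1125 − (-1.0351))/√2 = -0.0547.
E_A − E_B = 0.6008 − (-0.0547) = 0.6555 ≈ 0.66.

0.66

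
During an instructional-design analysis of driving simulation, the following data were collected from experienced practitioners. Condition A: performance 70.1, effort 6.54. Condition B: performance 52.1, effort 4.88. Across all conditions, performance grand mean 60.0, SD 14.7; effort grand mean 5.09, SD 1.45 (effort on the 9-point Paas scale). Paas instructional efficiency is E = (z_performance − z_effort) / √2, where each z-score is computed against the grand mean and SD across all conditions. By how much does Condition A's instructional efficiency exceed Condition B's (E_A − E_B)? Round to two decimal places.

Condition A: z_P = (70.1 − 60.0)/14.7 = 0.6871; z_E = (6.54 − 5.09)/1.45 = 1.0000; E_A = (0.6871 − 1.0000)/√2 = -0.2213.
Condition B: z_P = (52.1 − 60.0)/14.7 = -0.5374; z_E = (4.88 − 5.09)/1.45 = -0.1448; E_B = (-0.5374 − (-0.1448))/√2 = -0.2776.
E_A − E_B = -0.2213 − (-0.2776) = 0.0563 ≈ 0.06.

0.06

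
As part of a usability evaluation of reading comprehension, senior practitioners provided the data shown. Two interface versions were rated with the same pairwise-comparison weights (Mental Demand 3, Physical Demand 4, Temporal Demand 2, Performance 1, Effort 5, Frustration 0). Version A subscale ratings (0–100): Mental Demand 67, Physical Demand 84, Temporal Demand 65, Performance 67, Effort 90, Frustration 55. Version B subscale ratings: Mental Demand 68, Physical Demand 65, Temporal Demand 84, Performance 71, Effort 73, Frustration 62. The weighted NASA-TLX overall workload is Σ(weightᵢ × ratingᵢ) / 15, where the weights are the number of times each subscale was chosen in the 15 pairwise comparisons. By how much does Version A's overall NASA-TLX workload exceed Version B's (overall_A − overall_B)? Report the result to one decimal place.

7.7

Version A weighted sum = 3·67 + 4·84 + 2·65 + 1·67 + 5·90 + 0·55 = 201 + 336 + 130 + 67 + 450 + 0 = 1184; overall_A = 1184/15 = 78.9333.
Version B weighted sum = 3·68 + 4·65 + 2·84 + 1·71 + 5·73 + 0·62 = 204 + 260 + 168 + 71 + 365 + 0 = 1068; overall_B = 1068/15 = 71.2000.
Difference = 78.9333 − 71.2000 = 7.7333 ≈ 7.7.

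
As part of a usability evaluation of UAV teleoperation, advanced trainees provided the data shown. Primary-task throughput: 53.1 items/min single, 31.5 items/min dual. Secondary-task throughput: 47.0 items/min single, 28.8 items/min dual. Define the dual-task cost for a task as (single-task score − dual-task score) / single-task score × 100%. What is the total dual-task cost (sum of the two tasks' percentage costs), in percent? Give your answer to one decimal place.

79.4

Primary cost = (53.1 − 31.5) / 53.1 × 100% = 40.6780%.
Secondary cost = (47.0 − 28.8) / 47.0 × 100% = 38.7234%.
Total = 40.6780% + 38.7234% = 79.4014% ≈ 79.4%.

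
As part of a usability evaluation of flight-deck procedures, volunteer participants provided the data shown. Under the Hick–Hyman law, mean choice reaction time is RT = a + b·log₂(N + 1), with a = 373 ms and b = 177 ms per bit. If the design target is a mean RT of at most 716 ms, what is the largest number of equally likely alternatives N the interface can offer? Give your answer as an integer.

Set 373 + 177·log₂(N + 1) ≤ 716.
log₂(N + 1) ≤ (716 − 373) / 177 = 1.9379.
N + 1 ≤ 2^1.9379 = 3.8315.
N ≤ 2.8315, so the largest integer N is 2.

2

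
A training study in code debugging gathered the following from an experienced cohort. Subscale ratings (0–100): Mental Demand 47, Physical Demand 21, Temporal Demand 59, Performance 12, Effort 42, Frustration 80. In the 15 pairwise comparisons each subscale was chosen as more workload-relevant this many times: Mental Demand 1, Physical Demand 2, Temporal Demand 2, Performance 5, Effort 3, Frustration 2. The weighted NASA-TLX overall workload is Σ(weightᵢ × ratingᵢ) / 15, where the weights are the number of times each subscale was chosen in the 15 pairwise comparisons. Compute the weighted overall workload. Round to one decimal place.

36.9

The tallies are the weights (they sum to 15).
Weighted sum = 1·47 + 2·21 + 2·59 + 5·12 + 3·42 + 2·80
            = 47 + 42 + 118 + 60 + 126 + 160 = 553.
Overall workload = 553 / 15 = 36.8667 ≈ 36.9.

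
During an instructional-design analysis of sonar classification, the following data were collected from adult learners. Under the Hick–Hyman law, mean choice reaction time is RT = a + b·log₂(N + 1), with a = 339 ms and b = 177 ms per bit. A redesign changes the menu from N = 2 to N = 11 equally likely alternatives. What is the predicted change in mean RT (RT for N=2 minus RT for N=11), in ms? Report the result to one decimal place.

RT(2) = 339 + 177·log₂(3) = 339 + 177·1.5850 = 619.5450 ms.
RT(11) = 339 + 177·log₂(12) = 339 + 177·3.5850 = 973.5450 ms.
Difference = 619.5450 − 973.5450 = -354.0000 ≈ -354.0 ms.

-354.0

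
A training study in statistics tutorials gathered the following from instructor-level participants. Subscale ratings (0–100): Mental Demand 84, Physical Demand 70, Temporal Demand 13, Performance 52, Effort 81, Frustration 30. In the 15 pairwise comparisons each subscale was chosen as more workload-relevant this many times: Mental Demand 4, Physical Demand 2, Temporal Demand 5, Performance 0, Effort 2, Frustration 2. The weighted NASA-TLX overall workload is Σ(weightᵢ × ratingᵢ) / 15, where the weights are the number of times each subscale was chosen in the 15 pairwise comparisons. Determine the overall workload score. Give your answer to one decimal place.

50.9

The tallies are the weights (they sum to 15).
Weighted sum = 4·84 + 2·70 + 5·13 + 0·52 + 2·81 + 2·30
            = 336 + 140 + 65 + 0 + 162 + 60 = 763.
Overall workload = 763 / 15 = 50.8667 ≈ 50.9.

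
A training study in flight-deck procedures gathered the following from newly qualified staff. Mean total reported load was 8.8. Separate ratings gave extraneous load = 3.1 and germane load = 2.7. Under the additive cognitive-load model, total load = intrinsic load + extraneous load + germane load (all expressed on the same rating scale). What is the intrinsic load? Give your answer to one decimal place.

3.0

intrinsic load = total − extraneous − germane
             = 8.8 − 3.1 − 2.7 = 3.0.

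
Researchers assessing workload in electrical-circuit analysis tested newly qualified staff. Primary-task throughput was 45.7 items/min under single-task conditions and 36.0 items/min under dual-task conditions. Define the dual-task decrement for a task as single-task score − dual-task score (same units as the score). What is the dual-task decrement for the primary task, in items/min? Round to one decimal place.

9.7

Decrement = 45.7 − 36.0 = 9.7000 items/min ≈ 9.7 items/min.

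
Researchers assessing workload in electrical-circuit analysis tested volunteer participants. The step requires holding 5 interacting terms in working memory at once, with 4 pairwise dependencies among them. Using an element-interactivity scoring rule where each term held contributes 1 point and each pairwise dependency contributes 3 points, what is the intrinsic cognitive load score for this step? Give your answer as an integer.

17

Element contribution: 5 × 1 = 5.
Interaction contribution: 4 × 3 = 12.
Intrinsic load = 5 + 12 = 17.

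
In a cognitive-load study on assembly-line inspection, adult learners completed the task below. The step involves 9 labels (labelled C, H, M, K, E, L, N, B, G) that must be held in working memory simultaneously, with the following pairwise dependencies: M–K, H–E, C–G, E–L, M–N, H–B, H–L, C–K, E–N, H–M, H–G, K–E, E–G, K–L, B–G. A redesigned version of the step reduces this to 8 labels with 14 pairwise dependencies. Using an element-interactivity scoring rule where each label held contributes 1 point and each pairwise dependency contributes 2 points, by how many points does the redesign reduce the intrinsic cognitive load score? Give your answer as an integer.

Original: 9 × 1 + 15 × 2 = 9 + 30 = 39.
Redesigned: 8 × 1 + 14 × 2 = 8 + 28 = 36.
Reduction = 39 − 36 = 3.

3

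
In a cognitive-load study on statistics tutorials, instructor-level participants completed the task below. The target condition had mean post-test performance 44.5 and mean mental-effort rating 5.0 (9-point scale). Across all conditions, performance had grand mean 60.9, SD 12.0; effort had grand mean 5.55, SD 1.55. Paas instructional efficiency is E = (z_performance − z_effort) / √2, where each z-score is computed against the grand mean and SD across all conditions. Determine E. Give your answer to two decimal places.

z_performance = (44.5 − 60.9) / 12.0 = -16.4000 / 12.0 = -1.3667.
z_effort = (5.0 − 5.55) / 1.55 = -0.5500 / 1.55 = -0.3548.
z_P − z_E = -1.3667 − (-0.3548) = -1.0119.
E = -1.0119 / √2 = -1.0119 / 1.41421 = -0.7155 ≈ -0.72.

-0.72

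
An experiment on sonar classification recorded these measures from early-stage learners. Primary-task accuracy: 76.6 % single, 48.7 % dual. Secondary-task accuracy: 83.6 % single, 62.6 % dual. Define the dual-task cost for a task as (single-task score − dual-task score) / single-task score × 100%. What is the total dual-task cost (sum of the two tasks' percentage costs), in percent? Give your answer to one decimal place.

61.5

Primary cost = (76.6 − 48.7) / 76.6 × 100% = 36.4230%.
Secondary cost = (83.6 − 62.6) / 83.6 × 100% = 25.1196%.
Total = 36.4230% + 25.1196% = 61.5426% ≈ 61.5%.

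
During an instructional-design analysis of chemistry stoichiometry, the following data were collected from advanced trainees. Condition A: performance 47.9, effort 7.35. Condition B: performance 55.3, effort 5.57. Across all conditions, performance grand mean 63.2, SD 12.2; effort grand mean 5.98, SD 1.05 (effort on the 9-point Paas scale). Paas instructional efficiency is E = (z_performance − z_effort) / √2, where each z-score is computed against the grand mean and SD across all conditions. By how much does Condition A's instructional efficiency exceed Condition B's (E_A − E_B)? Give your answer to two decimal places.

Condition A: z_P = (47.9 − 63.2)/12.2 = -1.2541; z_E = (7.35 − 5.98)/1.05 = 1.3048; E_A = (-1.2541 − 1.3048)/√2 = -1.8094.
Condition B: z_P = (55.3 − 63.2)/12.2 = -0.6475; z_E = (5.57 − 5.98)/1.05 = -0.3905; E_B = (-0.6475 − (-0.3905))/√2 = -0.1817.
E_A − E_B = -1.8094 − (-0.1817) = -1.6277 ≈ -1.63.

-1.63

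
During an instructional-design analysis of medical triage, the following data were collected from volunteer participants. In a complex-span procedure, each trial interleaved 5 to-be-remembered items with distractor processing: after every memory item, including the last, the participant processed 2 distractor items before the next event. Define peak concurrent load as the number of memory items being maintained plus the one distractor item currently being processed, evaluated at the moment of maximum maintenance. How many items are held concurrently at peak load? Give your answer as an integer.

6

Maintenance is greatest during the distractor(s) after memory item 5: all 5 memory items are being held.
One distractor item is concurrently being processed.
Peak concurrent load = 5 + 1 = 6 items.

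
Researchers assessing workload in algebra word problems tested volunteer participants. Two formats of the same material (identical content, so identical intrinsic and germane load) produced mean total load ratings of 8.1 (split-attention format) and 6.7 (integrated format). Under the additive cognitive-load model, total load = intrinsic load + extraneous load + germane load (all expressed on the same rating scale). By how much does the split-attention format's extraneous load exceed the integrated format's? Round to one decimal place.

Intrinsic and germane load are equal across formats, so the difference in total load equals the difference in extraneous load.
Extraneous-load difference = 8.1 − 6.7 = 1.4.

1.4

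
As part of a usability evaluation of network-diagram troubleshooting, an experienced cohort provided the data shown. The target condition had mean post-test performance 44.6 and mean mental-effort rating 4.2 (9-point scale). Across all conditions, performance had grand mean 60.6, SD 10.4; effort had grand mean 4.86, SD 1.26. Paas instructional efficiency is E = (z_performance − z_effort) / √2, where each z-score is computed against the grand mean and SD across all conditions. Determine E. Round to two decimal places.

-0.72

z_performance = (44.6 − 60.6) / 10.4 = -16.0000 / 10.4 = -1.5385.
z_effort = (4.2 − 4.86) / 1.26 = -0.6600 / 1.26 = -0.5238.
z_P − z_E = -1.5385 − (-0.5238) = -1.0147.
E = -1.0147 / √2 = -1.0147 / 1.41421 = -0.7175 ≈ -0.72.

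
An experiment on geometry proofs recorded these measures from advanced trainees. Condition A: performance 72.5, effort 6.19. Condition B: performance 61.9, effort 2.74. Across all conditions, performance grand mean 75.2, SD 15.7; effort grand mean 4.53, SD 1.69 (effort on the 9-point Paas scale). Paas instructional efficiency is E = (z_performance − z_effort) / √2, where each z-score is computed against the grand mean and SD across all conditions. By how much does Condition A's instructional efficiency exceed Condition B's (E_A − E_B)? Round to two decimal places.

-0.97

Condition A: z_P = (72.5 − 75.2)/15.7 = -0.1720; z_E = (6.19 − 4.53)/1.69 = 0.9822; E_A = (-0.1720 − 0.9822)/√2 = -0.8161.
Condition B: z_P = (61.9 − 75.2)/15.7 = -0.8471; z_E = (2.74 − 4.53)/1.69 = -1.0592; E_B = (-0.8471 − (-1.0592))/√2 = 0.1500.
E_A − E_B = -0.8161 − 0.1500 = -0.9661 ≈ -0.97.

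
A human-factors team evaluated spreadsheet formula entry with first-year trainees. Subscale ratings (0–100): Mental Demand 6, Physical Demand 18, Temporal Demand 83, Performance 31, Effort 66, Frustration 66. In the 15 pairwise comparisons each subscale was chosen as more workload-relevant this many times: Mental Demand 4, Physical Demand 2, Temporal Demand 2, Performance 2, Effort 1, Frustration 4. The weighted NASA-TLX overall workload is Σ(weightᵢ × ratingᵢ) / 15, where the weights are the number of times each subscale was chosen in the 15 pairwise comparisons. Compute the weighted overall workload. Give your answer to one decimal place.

The tallies are the weights (they sum to 15).
Weighted sum = 4·6 + 2·18 + 2·83 + 2·31 + 1·66 + 4·66
            = 24 + 36 + 166 + 62 + 66 + 264 = 618.
Overall workload = 618 / 15 = 41.2000 ≈ 41.2.

41.2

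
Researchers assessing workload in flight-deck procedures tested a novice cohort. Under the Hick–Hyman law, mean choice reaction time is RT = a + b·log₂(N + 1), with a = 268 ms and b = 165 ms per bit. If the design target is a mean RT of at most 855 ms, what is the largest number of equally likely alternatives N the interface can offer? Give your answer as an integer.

Set 268 + 165·log₂(N + 1) ≤ 855.
log₂(N + 1) ≤ (855 − 268) / 165 = 3.5576.
N + 1 ≤ 2^3.5576 = 11.7745.
N ≤ 10.7745, so the largest integer N is 10.

10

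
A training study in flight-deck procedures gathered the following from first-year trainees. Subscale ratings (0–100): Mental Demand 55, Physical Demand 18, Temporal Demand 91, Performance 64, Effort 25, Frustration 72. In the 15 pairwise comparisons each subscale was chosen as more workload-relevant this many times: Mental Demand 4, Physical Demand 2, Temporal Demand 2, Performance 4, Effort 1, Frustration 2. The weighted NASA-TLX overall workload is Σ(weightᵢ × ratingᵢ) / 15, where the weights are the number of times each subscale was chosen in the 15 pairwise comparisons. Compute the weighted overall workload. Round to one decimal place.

The tallies are the weights (they sum to 15).
Weighted sum = 4·55 + 2·18 + 2·91 + 4·64 + 1·25 + 2·72
            = 220 + 36 + 182 + 256 + 25 + 144 = 863.
Overall workload = 863 / 15 = 57.5333 ≈ 57.5.

57.5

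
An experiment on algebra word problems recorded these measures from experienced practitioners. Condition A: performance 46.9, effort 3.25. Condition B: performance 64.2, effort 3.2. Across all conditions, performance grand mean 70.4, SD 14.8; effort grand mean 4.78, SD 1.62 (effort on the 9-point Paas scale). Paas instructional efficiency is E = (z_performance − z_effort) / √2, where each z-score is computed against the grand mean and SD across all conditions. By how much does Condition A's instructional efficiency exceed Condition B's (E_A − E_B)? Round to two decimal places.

-0.85

Condition A: z_P = (46.9 − 70.4)/14.8 = -1.5878; z_E = (3.25 − 4.78)/1.62 = -0.9444; E_A = (-1.5878 − (-0.9444))/√2 = -0.4550.
Condition B: z_P = (64.2 − 70.4)/14.8 = -0.4189; z_E = (3.2 − 4.78)/1.62 = -0.9753; E_B = (-0.4189 − (-0.9753))/√2 = 0.3934.
E_A − E_B = -0.4550 − 0.3934 = -0.8484 ≈ -0.85.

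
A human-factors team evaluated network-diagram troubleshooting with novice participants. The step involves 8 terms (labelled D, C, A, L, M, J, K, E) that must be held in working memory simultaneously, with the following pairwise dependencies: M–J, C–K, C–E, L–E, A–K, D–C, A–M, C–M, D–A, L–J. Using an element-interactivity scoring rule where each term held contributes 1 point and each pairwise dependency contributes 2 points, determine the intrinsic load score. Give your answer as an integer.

Count of terms held simultaneously: 8.
Count of pairwise dependencies listed: 10.
Element contribution: 8 × 1 = 8.
Interaction contribution: 10 × 2 = 20.
Intrinsic load = 8 + 20 = 28.

28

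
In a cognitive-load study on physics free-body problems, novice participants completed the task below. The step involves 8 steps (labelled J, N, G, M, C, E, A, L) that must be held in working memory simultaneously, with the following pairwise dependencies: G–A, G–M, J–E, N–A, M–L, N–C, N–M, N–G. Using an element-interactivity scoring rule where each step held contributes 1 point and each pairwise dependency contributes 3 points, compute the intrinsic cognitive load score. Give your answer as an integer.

32

Count of steps held simultaneously: 8.
Count of pairwise dependencies listed: 8.
Element contribution: 8 × 1 = 8.
Interaction contribution: 8 × 3 = 24.
Intrinsic load = 8 + 24 = 32.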